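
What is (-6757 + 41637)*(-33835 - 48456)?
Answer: -2870310080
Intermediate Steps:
(-6757 + 41637)*(-33835 - 48456) = 34880*(-82291) = -2870310080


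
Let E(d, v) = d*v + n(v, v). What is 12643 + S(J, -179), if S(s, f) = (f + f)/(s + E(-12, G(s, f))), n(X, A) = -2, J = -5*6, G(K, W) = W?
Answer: 13376115/1058 ≈ 12643.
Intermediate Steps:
J = -30
E(d, v) = -2 + d*v (E(d, v) = d*v - 2 = -2 + d*v)
S(s, f) = 2*f/(-2 + s - 12*f) (S(s, f) = (f + f)/(s + (-2 - 12*f)) = (2*f)/(-2 + s - 12*f) = 2*f/(-2 + s - 12*f))
12643 + S(J, -179) = 12643 + 2*(-179)/(-2 - 30 - 12*(-179)) = 12643 + 2*(-179)/(-2 - 30 + 2148) = 12643 + 2*(-179)/2116 = 12643 + 2*(-179)*(1/2116) = 12643 - 179/1058 = 13376115/1058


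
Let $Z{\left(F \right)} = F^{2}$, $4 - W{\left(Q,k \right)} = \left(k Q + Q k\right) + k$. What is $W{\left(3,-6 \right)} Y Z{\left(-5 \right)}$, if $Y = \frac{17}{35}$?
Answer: $\frac{3910}{7} \approx 558.57$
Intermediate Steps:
$Y = \frac{17}{35}$ ($Y = 17 \cdot \frac{1}{35} = \frac{17}{35} \approx 0.48571$)
$W{\left(Q,k \right)} = 4 - k - 2 Q k$ ($W{\left(Q,k \right)} = 4 - \left(\left(k Q + Q k\right) + k\right) = 4 - \left(\left(Q k + Q k\right) + k\right) = 4 - \left(2 Q k + k\right) = 4 - \left(k + 2 Q k\right) = 4 - k - 2 Q k$)
$W{\left(3,-6 \right)} Y Z{\left(-5 \right)} = \left(4 - -6 - 6 \left(-6\right)\right) \frac{17}{35} \left(-5\right)^{2} = \left(4 + 6 + 36\right) \frac{17}{35} \cdot 25 = 46 \cdot \frac{17}{35} \cdot 25 = \frac{782}{35} \cdot 25 = \frac{3910}{7}$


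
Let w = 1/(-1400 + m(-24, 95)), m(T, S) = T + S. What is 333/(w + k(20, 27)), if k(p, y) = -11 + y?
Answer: 442557/21263 ≈ 20.813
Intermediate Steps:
m(T, S) = S + T
w = -1/1329 (w = 1/(-1400 + (95 - 24)) = 1/(-1400 + 71) = 1/(-1329) = -1/1329 ≈ -0.00075245)
333/(w + k(20, 27)) = 333/(-1/1329 + (-11 + 27)) = 333/(-1/1329 + 16) = 333/(21263/1329) = (1329/21263)*333 = 442557/21263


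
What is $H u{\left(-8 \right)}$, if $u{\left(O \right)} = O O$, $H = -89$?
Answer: $-5696$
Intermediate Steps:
$u{\left(O \right)} = O^{2}$
$H u{\left(-8 \right)} = - 89 \left(-8\right)^{2} = \left(-89\right) 64 = -5696$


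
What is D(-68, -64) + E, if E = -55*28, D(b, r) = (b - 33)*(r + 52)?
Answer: -328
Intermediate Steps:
D(b, r) = (-33 + b)*(52 + r)
E = -1540
D(-68, -64) + E = (-1716 - 33*(-64) + 52*(-68) - 68*(-64)) - 1540 = (-1716 + 2112 - 3536 + 4352) - 1540 = 1212 - 1540 = -328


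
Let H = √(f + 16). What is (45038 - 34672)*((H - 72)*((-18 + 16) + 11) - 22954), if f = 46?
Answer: -244658332 + 93294*√62 ≈ -2.4392e+8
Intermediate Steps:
H = √62 (H = √(46 + 16) = √62 ≈ 7.8740)
(45038 - 34672)*((H - 72)*((-18 + 16) + 11) - 22954) = (45038 - 34672)*((√62 - 72)*((-18 + 16) + 11) - 22954) = 10366*((-72 + √62)*(-2 + 11) - 22954) = 10366*((-72 + √62)*9 - 22954) = 10366*((-648 + 9*√62) - 22954) = 10366*(-23602 + 9*√62) = -244658332 + 93294*√62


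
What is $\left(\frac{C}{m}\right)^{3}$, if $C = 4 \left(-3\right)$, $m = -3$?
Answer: $64$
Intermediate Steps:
$C = -12$
$\left(\frac{C}{m}\right)^{3} = \left(- \frac{12}{-3}\right)^{3} = \left(\left(-12\right) \left(- \frac{1}{3}\right)\right)^{3} = 4^{3} = 64$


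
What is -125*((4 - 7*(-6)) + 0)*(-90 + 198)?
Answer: -621000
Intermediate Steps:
-125*((4 - 7*(-6)) + 0)*(-90 + 198) = -125*((4 + 42) + 0)*108 = -125*(46 + 0)*108 = -5750*108 = -125*4968 = -621000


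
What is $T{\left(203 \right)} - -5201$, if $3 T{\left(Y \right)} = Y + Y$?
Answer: $\frac{16009}{3} \approx 5336.3$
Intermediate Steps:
$T{\left(Y \right)} = \frac{2 Y}{3}$ ($T{\left(Y \right)} = \frac{Y + Y}{3} = \frac{2 Y}{3}$)
$T{\left(203 \right)} - -5201 = \frac{2}{3} \cdot 203 - -5201 = \frac{406}{3} + 5201 = \frac{16009}{3}$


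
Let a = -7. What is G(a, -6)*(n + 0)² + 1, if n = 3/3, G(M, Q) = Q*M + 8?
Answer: 51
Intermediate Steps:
G(M, Q) = 8 + M*Q (G(M, Q) = M*Q + 8 = 8 + M*Q)
n = 1 (n = 3*(⅓) = 1)
G(a, -6)*(n + 0)² + 1 = (8 - 7*(-6))*(1 + 0)² + 1 = (8 + 42)*1² + 1 = 50*1 + 1 = 50 + 1 = 51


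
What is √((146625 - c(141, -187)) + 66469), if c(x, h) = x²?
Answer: √193213 ≈ 439.56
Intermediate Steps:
√((146625 - c(141, -187)) + 66469) = √((146625 - 1*141²) + 66469) = √((146625 - 1*19881) + 66469) = √((146625 - 19881) + 66469) = √(126744 + 66469) = √193213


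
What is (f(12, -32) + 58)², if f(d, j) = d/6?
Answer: 3600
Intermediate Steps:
f(d, j) = d/6 (f(d, j) = d*(⅙) = d/6)
(f(12, -32) + 58)² = ((⅙)*12 + 58)² = (2 + 58)² = 60² = 3600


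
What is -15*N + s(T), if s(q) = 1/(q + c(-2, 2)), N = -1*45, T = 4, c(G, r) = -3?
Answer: 676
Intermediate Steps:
N = -45
s(q) = 1/(-3 + q) (s(q) = 1/(q - 3) = 1/(-3 + q))
-15*N + s(T) = -15*(-45) + 1/(-3 + 4) = 675 + 1/1 = 675 + 1 = 676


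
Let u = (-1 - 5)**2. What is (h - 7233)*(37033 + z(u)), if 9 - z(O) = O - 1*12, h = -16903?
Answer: -893466448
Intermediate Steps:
u = 36 (u = (-6)**2 = 36)
z(O) = 21 - O (z(O) = 9 - (O - 1*12) = 9 - (O - 12) = 9 - (-12 + O) = 9 + (12 - O) = 21 - O)
(h - 7233)*(37033 + z(u)) = (-16903 - 7233)*(37033 + (21 - 1*36)) = -24136*(37033 + (21 - 36)) = -24136*(37033 - 15) = -24136*37018 = -893466448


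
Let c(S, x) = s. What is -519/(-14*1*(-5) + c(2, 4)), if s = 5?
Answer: -173/25 ≈ -6.9200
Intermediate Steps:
c(S, x) = 5
-519/(-14*1*(-5) + c(2, 4)) = -519/(-14*1*(-5) + 5) = -519/(-(-70) + 5) = -519/(-14*(-5) + 5) = -519/(70 + 5) = -519/75 = -519*1/75 = -173/25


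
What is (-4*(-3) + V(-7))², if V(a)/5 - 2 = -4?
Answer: 4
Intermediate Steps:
V(a) = -10 (V(a) = 10 + 5*(-4) = 10 - 20 = -10)
(-4*(-3) + V(-7))² = (-4*(-3) - 10)² = (12 - 10)² = 2² = 4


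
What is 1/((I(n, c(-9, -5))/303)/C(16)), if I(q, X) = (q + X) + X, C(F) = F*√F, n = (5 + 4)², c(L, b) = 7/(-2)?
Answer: 9696/37 ≈ 262.05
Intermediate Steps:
c(L, b) = -7/2 (c(L, b) = 7*(-½) = -7/2)
n = 81 (n = 9² = 81)
C(F) = F^(3/2)
I(q, X) = q + 2*X (I(q, X) = (X + q) + X = q + 2*X)
1/((I(n, c(-9, -5))/303)/C(16)) = 1/(((81 + 2*(-7/2))/303)/(16^(3/2))) = 1/(((81 - 7)*(1/303))/64) = 1/((74*(1/303))*(1/64)) = 1/((74/303)*(1/64)) = 1/(37/9696) = 9696/37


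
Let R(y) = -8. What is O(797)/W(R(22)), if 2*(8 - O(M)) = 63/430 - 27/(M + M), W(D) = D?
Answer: -2719477/2741680 ≈ -0.99190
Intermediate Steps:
O(M) = 6817/860 + 27/(4*M) (O(M) = 8 - (63/430 - 27/(M + M))/2 = 8 - (63*(1/430) - 27*1/(2*M))/2 = 8 - (63/430 - 27/(2*M))/2 = 8 + (-63/860 + 27/(4*M)) = 6817/860 + 27/(4*M))
O(797)/W(R(22)) = ((1/860)*(5805 + 6817*797)/797)/(-8) = ((1/860)*(1/797)*(5805 + 5433149))*(-⅛) = ((1/860)*(1/797)*5438954)*(-⅛) = (2719477/342710)*(-⅛) = -2719477/2741680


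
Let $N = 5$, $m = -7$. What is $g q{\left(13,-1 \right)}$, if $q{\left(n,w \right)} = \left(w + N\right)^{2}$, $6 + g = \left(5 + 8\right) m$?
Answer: $-1552$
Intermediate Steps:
$g = -97$ ($g = -6 + \left(5 + 8\right) \left(-7\right) = -6 + 13 \left(-7\right) = -6 - 91 = -97$)
$q{\left(n,w \right)} = \left(5 + w\right)^{2}$ ($q{\left(n,w \right)} = \left(w + 5\right)^{2} = \left(5 + w\right)^{2}$)
$g q{\left(13,-1 \right)} = - 97 \left(5 - 1\right)^{2} = - 97 \cdot 4^{2} = \left(-97\right) 16 = -1552$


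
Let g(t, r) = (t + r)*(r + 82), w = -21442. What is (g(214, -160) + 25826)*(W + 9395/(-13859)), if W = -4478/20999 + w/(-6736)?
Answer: 24279033341618395/490086337444 ≈ 49540.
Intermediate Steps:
g(t, r) = (82 + r)*(r + t) (g(t, r) = (r + t)*(82 + r) = (82 + r)*(r + t))
W = 210048375/70724632 (W = -4478/20999 - 21442/(-6736) = -4478*1/20999 - 21442*(-1/6736) = -4478/20999 + 10721/3368 = 210048375/70724632 ≈ 2.9699)
(g(214, -160) + 25826)*(W + 9395/(-13859)) = (((-160)² + 82*(-160) + 82*214 - 160*214) + 25826)*(210048375/70724632 + 9395/(-13859)) = ((25600 - 13120 + 17548 - 34240) + 25826)*(210048375/70724632 + 9395*(-1/13859)) = (-4212 + 25826)*(210048375/70724632 - 9395/13859) = 21614*(2246602511485/980172674888) = 24279033341618395/490086337444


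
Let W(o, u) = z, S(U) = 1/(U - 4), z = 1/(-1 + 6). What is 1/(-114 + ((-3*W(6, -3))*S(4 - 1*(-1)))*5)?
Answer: -1/117 ≈ -0.0085470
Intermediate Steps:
z = ⅕ (z = 1/5 = ⅕ ≈ 0.20000)
S(U) = 1/(-4 + U)
W(o, u) = ⅕
1/(-114 + ((-3*W(6, -3))*S(4 - 1*(-1)))*5) = 1/(-114 + ((-3*⅕)/(-4 + (4 - 1*(-1))))*5) = 1/(-114 - 3/(5*(-4 + (4 + 1)))*5) = 1/(-114 - 3/(5*(-4 + 5))*5) = 1/(-114 - ⅗/1*5) = 1/(-114 - ⅗*1*5) = 1/(-114 - ⅗*5) = 1/(-114 - 3) = 1/(-117) = -1/117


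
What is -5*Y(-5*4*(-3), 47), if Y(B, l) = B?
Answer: -300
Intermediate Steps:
-5*Y(-5*4*(-3), 47) = -5*(-5*4)*(-3) = -(-100)*(-3) = -5*60 = -300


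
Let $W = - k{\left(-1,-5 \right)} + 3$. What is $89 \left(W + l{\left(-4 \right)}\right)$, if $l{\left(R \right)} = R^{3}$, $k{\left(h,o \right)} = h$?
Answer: $-5340$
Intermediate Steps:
$W = 4$ ($W = \left(-1\right) \left(-1\right) + 3 = 1 + 3 = 4$)
$89 \left(W + l{\left(-4 \right)}\right) = 89 \left(4 + \left(-4\right)^{3}\right) = 89 \left(4 - 64\right) = 89 \left(-60\right) = -5340$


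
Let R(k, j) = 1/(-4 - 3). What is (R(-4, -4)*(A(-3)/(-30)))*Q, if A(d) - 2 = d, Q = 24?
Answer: -4/35 ≈ -0.11429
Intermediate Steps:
A(d) = 2 + d
R(k, j) = -⅐ (R(k, j) = 1/(-7) = -⅐)
(R(-4, -4)*(A(-3)/(-30)))*Q = -(2 - 3)/(7*(-30))*24 = -(-1)*(-1)/(7*30)*24 = -⅐*1/30*24 = -1/210*24 = -4/35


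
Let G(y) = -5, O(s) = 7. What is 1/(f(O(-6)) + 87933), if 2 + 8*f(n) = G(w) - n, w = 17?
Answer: 4/351725 ≈ 1.1373e-5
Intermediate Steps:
f(n) = -7/8 - n/8 (f(n) = -1/4 + (-5 - n)/8 = -1/4 + (-5/8 - n/8) = -7/8 - n/8)
1/(f(O(-6)) + 87933) = 1/((-7/8 - 1/8*7) + 87933) = 1/((-7/8 - 7/8) + 87933) = 1/(-7/4 + 87933) = 1/(351725/4) = 4/351725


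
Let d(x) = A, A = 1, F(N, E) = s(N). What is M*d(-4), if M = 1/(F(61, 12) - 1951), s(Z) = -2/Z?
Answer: -61/119013 ≈ -0.00051255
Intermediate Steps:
F(N, E) = -2/N
M = -61/119013 (M = 1/(-2/61 - 1951) = 1/(-119013/61) = -61/119013 ≈ -0.00051255)
d(x) = 1
M*d(-4) = -61/119013*1 = -61/119013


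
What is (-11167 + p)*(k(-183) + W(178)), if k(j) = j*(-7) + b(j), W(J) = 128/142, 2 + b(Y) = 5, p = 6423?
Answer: -432785632/71 ≈ -6.0956e+6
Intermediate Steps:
b(Y) = 3 (b(Y) = -2 + 5 = 3)
W(J) = 64/71 (W(J) = 128*(1/142) = 64/71)
k(j) = 3 - 7*j (k(j) = j*(-7) + 3 = -7*j + 3 = 3 - 7*j)
(-11167 + p)*(k(-183) + W(178)) = (-11167 + 6423)*((3 - 7*(-183)) + 64/71) = -4744*((3 + 1281) + 64/71) = -4744*(1284 + 64/71) = -4744*91228/71 = -432785632/71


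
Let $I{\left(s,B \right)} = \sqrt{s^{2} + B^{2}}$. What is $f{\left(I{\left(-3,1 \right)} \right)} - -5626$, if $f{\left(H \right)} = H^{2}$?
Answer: $5636$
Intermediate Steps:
$I{\left(s,B \right)} = \sqrt{B^{2} + s^{2}}$
$f{\left(I{\left(-3,1 \right)} \right)} - -5626 = \left(\sqrt{1^{2} + \left(-3\right)^{2}}\right)^{2} - -5626 = \left(\sqrt{1 + 9}\right)^{2} + 5626 = \left(\sqrt{10}\right)^{2} + 5626 = 10 + 5626 = 5636$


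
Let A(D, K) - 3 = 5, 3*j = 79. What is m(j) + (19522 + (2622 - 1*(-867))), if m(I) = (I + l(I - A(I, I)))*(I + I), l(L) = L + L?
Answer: 26329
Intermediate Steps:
j = 79/3 (j = (⅓)*79 = 79/3 ≈ 26.333)
A(D, K) = 8 (A(D, K) = 3 + 5 = 8)
l(L) = 2*L
m(I) = 2*I*(-16 + 3*I) (m(I) = (I + 2*(I - 1*8))*(I + I) = (I + 2*(I - 8))*(2*I) = (I + 2*(-8 + I))*(2*I) = (I + (-16 + 2*I))*(2*I) = (-16 + 3*I)*(2*I) = 2*I*(-16 + 3*I))
m(j) + (19522 + (2622 - 1*(-867))) = 2*(79/3)*(-16 + 3*(79/3)) + (19522 + (2622 - 1*(-867))) = 2*(79/3)*(-16 + 79) + (19522 + (2622 + 867)) = 2*(79/3)*63 + (19522 + 3489) = 3318 + 23011 = 26329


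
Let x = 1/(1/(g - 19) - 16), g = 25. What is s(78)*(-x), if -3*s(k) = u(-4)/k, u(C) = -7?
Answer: 7/3705 ≈ 0.0018893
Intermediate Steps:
s(k) = 7/(3*k) (s(k) = -(-7)/(3*k) = 7/(3*k))
x = -6/95 (x = 1/(1/(25 - 19) - 16) = 1/(1/6 - 16) = 1/(⅙ - 16) = 1/(-95/6) = -6/95 ≈ -0.063158)
s(78)*(-x) = ((7/3)/78)*(-1*(-6/95)) = ((7/3)*(1/78))*(6/95) = (7/234)*(6/95) = 7/3705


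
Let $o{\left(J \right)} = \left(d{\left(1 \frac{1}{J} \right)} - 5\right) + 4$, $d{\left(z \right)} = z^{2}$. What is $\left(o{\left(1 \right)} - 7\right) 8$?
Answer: $-56$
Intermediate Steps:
$o{\left(J \right)} = -1 + \frac{1}{J^{2}}$ ($o{\left(J \right)} = \left(\left(1 \frac{1}{J}\right)^{2} - 5\right) + 4 = \left(\left(\frac{1}{J}\right)^{2} - 5\right) + 4 = \left(\frac{1}{J^{2}} - 5\right) + 4 = \left(-5 + \frac{1}{J^{2}}\right) + 4 = -1 + \frac{1}{J^{2}}$)
$\left(o{\left(1 \right)} - 7\right) 8 = \left(\left(-1 + 1^{-2}\right) - 7\right) 8 = \left(\left(-1 + 1\right) - 7\right) 8 = \left(0 - 7\right) 8 = \left(-7\right) 8 = -56$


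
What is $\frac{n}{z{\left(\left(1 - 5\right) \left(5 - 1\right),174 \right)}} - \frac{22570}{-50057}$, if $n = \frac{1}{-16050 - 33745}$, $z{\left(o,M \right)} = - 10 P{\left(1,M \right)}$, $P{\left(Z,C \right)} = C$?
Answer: $\frac{1955539331057}{4337103668100} \approx 0.45089$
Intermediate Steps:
$z{\left(o,M \right)} = - 10 M$
$n = - \frac{1}{49795}$ ($n = \frac{1}{-49795} = - \frac{1}{49795} \approx -2.0082 \cdot 10^{-5}$)
$\frac{n}{z{\left(\left(1 - 5\right) \left(5 - 1\right),174 \right)}} - \frac{22570}{-50057} = - \frac{1}{49795 \left(\left(-10\right) 174\right)} - \frac{22570}{-50057} = - \frac{1}{49795 \left(-1740\right)} - - \frac{22570}{50057} = \left(- \frac{1}{49795}\right) \left(- \frac{1}{1740}\right) + \frac{22570}{50057} = \frac{1}{86643300} + \frac{22570}{50057} = \frac{1955539331057}{4337103668100}$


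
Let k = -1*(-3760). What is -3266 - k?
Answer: -7026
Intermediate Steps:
k = 3760
-3266 - k = -3266 - 1*3760 = -3266 - 3760 = -7026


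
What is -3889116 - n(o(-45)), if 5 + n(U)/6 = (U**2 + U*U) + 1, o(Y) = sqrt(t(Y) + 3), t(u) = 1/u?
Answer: -58336916/15 ≈ -3.8891e+6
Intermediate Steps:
o(Y) = sqrt(3 + 1/Y) (o(Y) = sqrt(1/Y + 3) = sqrt(3 + 1/Y))
n(U) = -24 + 12*U**2 (n(U) = -30 + 6*((U**2 + U*U) + 1) = -30 + 6*((U**2 + U**2) + 1) = -30 + 6*(2*U**2 + 1) = -30 + 6*(1 + 2*U**2) = -30 + (6 + 12*U**2) = -24 + 12*U**2)
-3889116 - n(o(-45)) = -3889116 - (-24 + 12*(sqrt(3 + 1/(-45)))**2) = -3889116 - (-24 + 12*(sqrt(3 - 1/45))**2) = -3889116 - (-24 + 12*(sqrt(134/45))**2) = -3889116 - (-24 + 12*(sqrt(670)/15)**2) = -3889116 - (-24 + 12*(134/45)) = -3889116 - (-24 + 536/15) = -3889116 - 1*176/15 = -3889116 - 176/15 = -58336916/15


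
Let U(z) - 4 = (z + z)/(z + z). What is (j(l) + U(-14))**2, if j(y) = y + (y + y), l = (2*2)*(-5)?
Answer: 3025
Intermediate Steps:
l = -20 (l = 4*(-5) = -20)
U(z) = 5 (U(z) = 4 + (z + z)/(z + z) = 4 + (2*z)/((2*z)) = 4 + (2*z)*(1/(2*z)) = 4 + 1 = 5)
j(y) = 3*y (j(y) = y + 2*y = 3*y)
(j(l) + U(-14))**2 = (3*(-20) + 5)**2 = (-60 + 5)**2 = (-55)**2 = 3025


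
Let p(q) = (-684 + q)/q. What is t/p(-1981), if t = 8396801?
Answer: 16634062781/2665 ≈ 6.2417e+6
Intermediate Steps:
p(q) = (-684 + q)/q
t/p(-1981) = 8396801/(((-684 - 1981)/(-1981))) = 8396801/((-1/1981*(-2665))) = 8396801/(2665/1981) = 8396801*(1981/2665) = 16634062781/2665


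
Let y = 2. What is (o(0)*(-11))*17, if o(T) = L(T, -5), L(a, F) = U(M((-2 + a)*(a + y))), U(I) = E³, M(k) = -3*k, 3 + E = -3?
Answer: 40392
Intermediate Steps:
E = -6 (E = -3 - 3 = -6)
U(I) = -216 (U(I) = (-6)³ = -216)
L(a, F) = -216
o(T) = -216
(o(0)*(-11))*17 = -216*(-11)*17 = 2376*17 = 40392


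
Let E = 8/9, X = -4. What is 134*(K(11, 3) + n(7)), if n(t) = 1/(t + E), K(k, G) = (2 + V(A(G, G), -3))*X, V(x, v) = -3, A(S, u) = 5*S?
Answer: 39262/71 ≈ 552.99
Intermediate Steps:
K(k, G) = 4 (K(k, G) = (2 - 3)*(-4) = -1*(-4) = 4)
E = 8/9 (E = 8*(1/9) = 8/9 ≈ 0.88889)
n(t) = 1/(8/9 + t) (n(t) = 1/(t + 8/9) = 1/(8/9 + t))
134*(K(11, 3) + n(7)) = 134*(4 + 9/(8 + 9*7)) = 134*(4 + 9/(8 + 63)) = 134*(4 + 9/71) = 134*(293/71) = 39262/71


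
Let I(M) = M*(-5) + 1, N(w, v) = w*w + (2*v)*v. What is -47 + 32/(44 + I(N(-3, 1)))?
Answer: -251/5 ≈ -50.200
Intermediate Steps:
N(w, v) = w**2 + 2*v**2
I(M) = 1 - 5*M (I(M) = -5*M + 1 = 1 - 5*M)
-47 + 32/(44 + I(N(-3, 1))) = -47 + 32/(44 + (1 - 5*((-3)**2 + 2*1**2))) = -47 + 32/(44 + (1 - 5*(9 + 2*1))) = -47 + 32/(44 + (1 - 5*(9 + 2))) = -47 + 32/(44 + (1 - 5*11)) = -47 + 32/(44 + (1 - 55)) = -47 + 32/(44 - 54) = -47 + 32/(-10) = -47 - 1/10*32 = -47 - 16/5 = -251/5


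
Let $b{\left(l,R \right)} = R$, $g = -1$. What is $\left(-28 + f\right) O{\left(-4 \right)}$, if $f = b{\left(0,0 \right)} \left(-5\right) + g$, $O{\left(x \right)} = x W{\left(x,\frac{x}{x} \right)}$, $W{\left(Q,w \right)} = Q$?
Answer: $-464$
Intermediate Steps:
$O{\left(x \right)} = x^{2}$ ($O{\left(x \right)} = x x = x^{2}$)
$f = -1$ ($f = 0 \left(-5\right) - 1 = 0 - 1 = -1$)
$\left(-28 + f\right) O{\left(-4 \right)} = \left(-28 - 1\right) \left(-4\right)^{2} = \left(-29\right) 16 = -464$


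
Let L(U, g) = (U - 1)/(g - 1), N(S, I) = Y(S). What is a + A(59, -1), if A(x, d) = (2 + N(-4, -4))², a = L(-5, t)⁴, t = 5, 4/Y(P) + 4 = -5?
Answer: 9697/1296 ≈ 7.4823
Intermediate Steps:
Y(P) = -4/9 (Y(P) = 4/(-4 - 5) = 4/(-9) = 4*(-⅑) = -4/9)
N(S, I) = -4/9
L(U, g) = (-1 + U)/(-1 + g)
a = 81/16 (a = ((-1 - 5)/(-1 + 5))⁴ = (-6/4)⁴ = ((¼)*(-6))⁴ = (-3/2)⁴ = 81/16 ≈ 5.0625)
A(x, d) = 196/81 (A(x, d) = (2 - 4/9)² = (14/9)² = 196/81)
a + A(59, -1) = 81/16 + 196/81 = 9697/1296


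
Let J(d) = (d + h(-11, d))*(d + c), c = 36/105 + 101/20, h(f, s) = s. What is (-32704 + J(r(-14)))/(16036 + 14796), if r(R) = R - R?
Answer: -2044/1927 ≈ -1.0607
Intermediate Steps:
r(R) = 0
c = 151/28 (c = 36*(1/105) + 101*(1/20) = 12/35 + 101/20 = 151/28 ≈ 5.3929)
J(d) = 2*d*(151/28 + d) (J(d) = (d + d)*(d + 151/28) = (2*d)*(151/28 + d) = 2*d*(151/28 + d))
(-32704 + J(r(-14)))/(16036 + 14796) = (-32704 + (1/14)*0*(151 + 28*0))/(16036 + 14796) = (-32704 + (1/14)*0*(151 + 0))/30832 = (-32704 + (1/14)*0*151)*(1/30832) = (-32704 + 0)*(1/30832) = -32704*1/30832 = -2044/1927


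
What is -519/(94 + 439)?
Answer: -519/533 ≈ -0.97373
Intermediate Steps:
-519/(94 + 439) = -519/533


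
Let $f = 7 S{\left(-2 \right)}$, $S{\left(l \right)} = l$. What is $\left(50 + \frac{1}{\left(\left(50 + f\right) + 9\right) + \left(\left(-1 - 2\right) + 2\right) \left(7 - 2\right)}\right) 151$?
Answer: $\frac{302151}{40} \approx 7553.8$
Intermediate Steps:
$f = -14$ ($f = 7 \left(-2\right) = -14$)
$\left(50 + \frac{1}{\left(\left(50 + f\right) + 9\right) + \left(\left(-1 - 2\right) + 2\right) \left(7 - 2\right)}\right) 151 = \left(50 + \frac{1}{\left(\left(50 - 14\right) + 9\right) + \left(\left(-1 - 2\right) + 2\right) \left(7 - 2\right)}\right) 151 = \left(50 + \frac{1}{\left(36 + 9\right) + \left(-3 + 2\right) 5}\right) 151 = \left(50 + \frac{1}{45 - 5}\right) 151 = \left(50 + \frac{1}{40}\right) 151 = \frac{2001}{40} \cdot 151 = \frac{302151}{40}$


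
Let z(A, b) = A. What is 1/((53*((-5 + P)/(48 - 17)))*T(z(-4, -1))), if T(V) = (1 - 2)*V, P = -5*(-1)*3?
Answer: 31/2120 ≈ 0.014623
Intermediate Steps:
P = 15 (P = 5*3 = 15)
T(V) = -V
1/((53*((-5 + P)/(48 - 17)))*T(z(-4, -1))) = 1/((53*((-5 + 15)/(48 - 17)))*(-1*(-4))) = 1/((53*(10/31))*4) = 1/((530/31)*4) = 1/(2120/31) = 31/2120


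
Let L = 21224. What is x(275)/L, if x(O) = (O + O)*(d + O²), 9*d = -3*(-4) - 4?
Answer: 187174075/95508 ≈ 1959.8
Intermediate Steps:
d = 8/9 (d = (-3*(-4) - 4)/9 = (12 - 4)/9 = (⅑)*8 = 8/9 ≈ 0.88889)
x(O) = 2*O*(8/9 + O²) (x(O) = (O + O)*(8/9 + O²) = (2*O)*(8/9 + O²) = 2*O*(8/9 + O²))
x(275)/L = (2*275*(8/9 + 275²))/21224 = (2*275*(8/9 + 75625))*(1/21224) = (2*275*(680633/9))*(1/21224) = (374348150/9)*(1/21224) = 187174075/95508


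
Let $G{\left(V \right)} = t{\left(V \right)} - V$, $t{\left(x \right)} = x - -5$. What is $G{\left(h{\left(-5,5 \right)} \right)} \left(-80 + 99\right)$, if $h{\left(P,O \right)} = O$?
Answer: $95$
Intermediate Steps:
$t{\left(x \right)} = 5 + x$ ($t{\left(x \right)} = x + 5 = 5 + x$)
$G{\left(V \right)} = 5$ ($G{\left(V \right)} = \left(5 + V\right) - V = 5$)
$G{\left(h{\left(-5,5 \right)} \right)} \left(-80 + 99\right) = 5 \left(-80 + 99\right) = 5 \cdot 19 = 95$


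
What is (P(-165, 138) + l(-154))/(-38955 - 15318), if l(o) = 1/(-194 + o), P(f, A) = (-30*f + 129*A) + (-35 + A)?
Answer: -7953539/18887004 ≈ -0.42111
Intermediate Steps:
P(f, A) = -35 - 30*f + 130*A
(P(-165, 138) + l(-154))/(-38955 - 15318) = ((-35 - 30*(-165) + 130*138) + 1/(-194 - 154))/(-38955 - 15318) = ((-35 + 4950 + 17940) + 1/(-348))/(-54273) = (22855 - 1/348)*(-1/54273) = (7953539/348)*(-1/54273) = -7953539/18887004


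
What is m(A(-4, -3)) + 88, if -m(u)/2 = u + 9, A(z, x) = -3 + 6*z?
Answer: 124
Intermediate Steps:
m(u) = -18 - 2*u (m(u) = -2*(u + 9) = -2*(9 + u) = -18 - 2*u)
m(A(-4, -3)) + 88 = (-18 - 2*(-3 + 6*(-4))) + 88 = (-18 - 2*(-3 - 24)) + 88 = (-18 - 2*(-27)) + 88 = (-18 + 54) + 88 = 36 + 88 = 124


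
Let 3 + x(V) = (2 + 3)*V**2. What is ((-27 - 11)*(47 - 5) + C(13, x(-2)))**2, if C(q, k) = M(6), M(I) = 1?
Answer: 2544025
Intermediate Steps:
x(V) = -3 + 5*V**2 (x(V) = -3 + (2 + 3)*V**2 = -3 + 5*V**2)
C(q, k) = 1
((-27 - 11)*(47 - 5) + C(13, x(-2)))**2 = ((-27 - 11)*(47 - 5) + 1)**2 = (-38*42 + 1)**2 = (-1596 + 1)**2 = (-1595)**2 = 2544025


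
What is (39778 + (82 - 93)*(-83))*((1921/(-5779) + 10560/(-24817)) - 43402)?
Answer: -253289778810821053/143417443 ≈ -1.7661e+9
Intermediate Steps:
(39778 + (82 - 93)*(-83))*((1921/(-5779) + 10560/(-24817)) - 43402) = (39778 - 11*(-83))*((1921*(-1/5779) + 10560*(-1/24817)) - 43402) = (39778 + 913)*((-1921/5779 - 10560/24817) - 43402) = 40691*(-108699697/143417443 - 43402) = 40691*(-6224712560783/143417443) = -253289778810821053/143417443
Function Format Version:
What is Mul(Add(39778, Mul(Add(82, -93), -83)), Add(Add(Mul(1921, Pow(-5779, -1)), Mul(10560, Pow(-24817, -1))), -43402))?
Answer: Rational(-253289778810821053, 143417443) ≈ -1.7661e+9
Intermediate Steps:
Mul(Add(39778, Mul(Add(82, -93), -83)), Add(Add(Mul(1921, Pow(-5779, -1)), Mul(10560, Pow(-24817, -1))), -43402)) = Mul(Add(39778, Mul(-11, -83)), Add(Add(Mul(1921, Rational(-1, 5779)), Mul(10560, Rational(-1, 24817))), -43402)) = Mul(Add(39778, 913), Add(Add(Rational(-1921, 5779), Rational(-10560, 24817)), -43402)) = Mul(40691, Add(Rational(-108699697, 143417443), -43402)) = Mul(40691, Rational(-6224712560783, 143417443)) = Rational(-253289778810821053, 143417443)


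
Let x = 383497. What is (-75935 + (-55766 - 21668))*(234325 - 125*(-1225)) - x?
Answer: -59423202547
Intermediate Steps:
(-75935 + (-55766 - 21668))*(234325 - 125*(-1225)) - x = (-75935 + (-55766 - 21668))*(234325 - 125*(-1225)) - 1*383497 = (-75935 - 77434)*(234325 + 153125) - 383497 = -153369*387450 - 383497 = -59422819050 - 383497 = -59423202547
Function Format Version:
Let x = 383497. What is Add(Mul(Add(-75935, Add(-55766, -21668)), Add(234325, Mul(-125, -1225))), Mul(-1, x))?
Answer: -59423202547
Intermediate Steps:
Add(Mul(Add(-75935, Add(-55766, -21668)), Add(234325, Mul(-125, -1225))), Mul(-1, x)) = Add(Mul(Add(-75935, Add(-55766, -21668)), Add(234325, Mul(-125, -1225))), Mul(-1, 383497)) = Add(Mul(Add(-75935, -77434), Add(234325, 153125)), -383497) = Add(Mul(-153369, 387450), -383497) = Add(-59422819050, -383497) = -59423202547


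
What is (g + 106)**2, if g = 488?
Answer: 352836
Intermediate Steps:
(g + 106)**2 = (488 + 106)**2 = 594**2 = 352836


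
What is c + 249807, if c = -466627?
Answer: -216820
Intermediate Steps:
c + 249807 = -466627 + 249807 = -216820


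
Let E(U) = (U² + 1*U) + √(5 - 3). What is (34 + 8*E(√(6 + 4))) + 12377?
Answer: 12491 + 8*√2 + 8*√10 ≈ 12528.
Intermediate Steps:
E(U) = U + √2 + U² (E(U) = (U² + U) + √2 = (U + U²) + √2 = U + √2 + U²)
(34 + 8*E(√(6 + 4))) + 12377 = (34 + 8*(√(6 + 4) + √2 + (√(6 + 4))²)) + 12377 = (34 + 8*(√10 + √2 + (√10)²)) + 12377 = (34 + 8*(√10 + √2 + 10)) + 12377 = (34 + 8*(10 + √2 + √10)) + 12377 = (34 + (80 + 8*√2 + 8*√10)) + 12377 = (114 + 8*√2 + 8*√10) + 12377 = 12491 + 8*√2 + 8*√10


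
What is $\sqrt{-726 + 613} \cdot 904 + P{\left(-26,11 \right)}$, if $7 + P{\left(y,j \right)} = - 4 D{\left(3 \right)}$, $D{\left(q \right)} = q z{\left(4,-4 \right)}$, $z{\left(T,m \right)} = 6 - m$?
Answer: $-127 + 904 i \sqrt{113} \approx -127.0 + 9609.7 i$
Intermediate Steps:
$D{\left(q \right)} = 10 q$ ($D{\left(q \right)} = q \left(6 - -4\right) = q \left(6 + 4\right) = q 10 = 10 q$)
$P{\left(y,j \right)} = -127$ ($P{\left(y,j \right)} = -7 - 4 \cdot 10 \cdot 3 = -7 - 120 = -127$)
$\sqrt{-726 + 613} \cdot 904 + P{\left(-26,11 \right)} = \sqrt{-726 + 613} \cdot 904 - 127 = \sqrt{-113} \cdot 904 - 127 = i \sqrt{113} \cdot 904 - 127 = 904 i \sqrt{113} - 127 = -127 + 904 i \sqrt{113}$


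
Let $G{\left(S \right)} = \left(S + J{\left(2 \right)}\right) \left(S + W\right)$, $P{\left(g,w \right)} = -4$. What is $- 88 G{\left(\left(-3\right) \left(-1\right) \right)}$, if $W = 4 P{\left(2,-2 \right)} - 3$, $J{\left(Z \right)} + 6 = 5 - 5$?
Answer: $-4224$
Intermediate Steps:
$J{\left(Z \right)} = -6$ ($J{\left(Z \right)} = -6 + \left(5 - 5\right) = -6 + 0 = -6$)
$W = -19$ ($W = 4 \left(-4\right) - 3 = -16 - 3 = -19$)
$G{\left(S \right)} = \left(-19 + S\right) \left(-6 + S\right)$ ($G{\left(S \right)} = \left(S - 6\right) \left(S - 19\right) = \left(-6 + S\right) \left(-19 + S\right) = \left(-19 + S\right) \left(-6 + S\right)$)
$- 88 G{\left(\left(-3\right) \left(-1\right) \right)} = - 88 \left(114 + \left(\left(-3\right) \left(-1\right)\right)^{2} - 25 \left(\left(-3\right) \left(-1\right)\right)\right) = - 88 \left(114 + 3^{2} - 75\right) = - 88 \left(114 + 9 - 75\right) = \left(-88\right) 48 = -4224$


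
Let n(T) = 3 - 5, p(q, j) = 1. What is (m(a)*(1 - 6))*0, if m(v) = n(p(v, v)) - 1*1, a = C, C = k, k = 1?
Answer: 0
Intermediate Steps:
C = 1
n(T) = -2
a = 1
m(v) = -3 (m(v) = -2 - 1*1 = -2 - 1 = -3)
(m(a)*(1 - 6))*0 = -3*(1 - 6)*0 = -3*(-5)*0 = 15*0 = 0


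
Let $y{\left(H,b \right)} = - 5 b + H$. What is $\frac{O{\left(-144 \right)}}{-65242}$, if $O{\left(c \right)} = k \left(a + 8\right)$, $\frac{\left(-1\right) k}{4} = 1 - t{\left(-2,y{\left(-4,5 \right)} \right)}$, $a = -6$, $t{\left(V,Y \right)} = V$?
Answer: $\frac{12}{32621} \approx 0.00036786$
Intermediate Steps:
$y{\left(H,b \right)} = H - 5 b$
$k = -12$ ($k = - 4 \left(1 - -2\right) = - 4 \left(1 + 2\right) = \left(-4\right) 3 = -12$)
$O{\left(c \right)} = -24$ ($O{\left(c \right)} = - 12 \left(-6 + 8\right) = \left(-12\right) 2 = -24$)
$\frac{O{\left(-144 \right)}}{-65242} = - \frac{24}{-65242} = \left(-24\right) \left(- \frac{1}{65242}\right) = \frac{12}{32621}$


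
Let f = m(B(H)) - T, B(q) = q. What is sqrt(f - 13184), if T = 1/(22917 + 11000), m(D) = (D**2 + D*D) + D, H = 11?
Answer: 6*I*sqrt(413203959766)/33917 ≈ 113.71*I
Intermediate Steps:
m(D) = D + 2*D**2 (m(D) = (D**2 + D**2) + D = 2*D**2 + D = D + 2*D**2)
T = 1/33917 ≈ 2.9484e-5
f = 8581000/33917 (f = 11*(1 + 2*11) - 1*1/33917 = 11*(1 + 22) - 1/33917 = 11*23 - 1/33917 = 253 - 1/33917 = 8581000/33917 ≈ 253.00)
sqrt(f - 13184) = sqrt(8581000/33917 - 13184) = sqrt(-438580728/33917) = 6*I*sqrt(413203959766)/33917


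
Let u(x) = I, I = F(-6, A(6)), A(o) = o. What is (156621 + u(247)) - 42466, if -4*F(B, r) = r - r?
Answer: 114155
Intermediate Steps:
F(B, r) = 0 (F(B, r) = -(r - r)/4 = -¼*0 = 0)
I = 0
u(x) = 0
(156621 + u(247)) - 42466 = (156621 + 0) - 42466 = 156621 - 42466 = 114155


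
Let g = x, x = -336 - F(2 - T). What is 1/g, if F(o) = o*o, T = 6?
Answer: -1/352 ≈ -0.0028409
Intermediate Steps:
F(o) = o**2
x = -352 (x = -336 - (2 - 1*6)**2 = -336 - (2 - 6)**2 = -336 - 1*(-4)**2 = -336 - 1*16 = -336 - 16 = -352)
g = -352
1/g = 1/(-352) = -1/352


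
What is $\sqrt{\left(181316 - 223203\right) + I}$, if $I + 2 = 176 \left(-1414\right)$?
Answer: $i \sqrt{290753} \approx 539.21 i$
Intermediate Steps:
$I = -248866$ ($I = -2 + 176 \left(-1414\right) = -2 - 248864 = -248866$)
$\sqrt{\left(181316 - 223203\right) + I} = \sqrt{\left(181316 - 223203\right) - 248866} = \sqrt{-41887 - 248866} = \sqrt{-290753} = i \sqrt{290753}$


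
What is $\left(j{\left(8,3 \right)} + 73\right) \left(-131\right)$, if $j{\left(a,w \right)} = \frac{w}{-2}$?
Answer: $- \frac{18733}{2} \approx -9366.5$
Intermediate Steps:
$j{\left(a,w \right)} = - \frac{w}{2}$ ($j{\left(a,w \right)} = w \left(- \frac{1}{2}\right) = - \frac{w}{2}$)
$\left(j{\left(8,3 \right)} + 73\right) \left(-131\right) = \left(\left(- \frac{1}{2}\right) 3 + 73\right) \left(-131\right) = \left(- \frac{3}{2} + 73\right) \left(-131\right) = \frac{143}{2} \left(-131\right) = - \frac{18733}{2}$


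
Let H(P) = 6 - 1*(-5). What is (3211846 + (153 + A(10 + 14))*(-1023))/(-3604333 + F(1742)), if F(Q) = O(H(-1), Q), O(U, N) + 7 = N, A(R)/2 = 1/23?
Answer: -70270475/82859754 ≈ -0.84807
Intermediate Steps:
A(R) = 2/23
H(P) = 11 (H(P) = 6 + 5 = 11)
O(U, N) = -7 + N
F(Q) = -7 + Q
(3211846 + (153 + A(10 + 14))*(-1023))/(-3604333 + F(1742)) = (3211846 + (153 + 2/23)*(-1023))/(-3604333 + (-7 + 1742)) = (3211846 + (3521/23)*(-1023))/(-3604333 + 1735) = (3211846 - 3601983/23)/(-3602598) = (70270475/23)*(-1/3602598) = -70270475/82859754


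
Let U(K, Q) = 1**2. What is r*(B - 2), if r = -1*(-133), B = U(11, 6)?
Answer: -133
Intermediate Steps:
U(K, Q) = 1
B = 1
r = 133
r*(B - 2) = 133*(1 - 2) = 133*(-1) = -133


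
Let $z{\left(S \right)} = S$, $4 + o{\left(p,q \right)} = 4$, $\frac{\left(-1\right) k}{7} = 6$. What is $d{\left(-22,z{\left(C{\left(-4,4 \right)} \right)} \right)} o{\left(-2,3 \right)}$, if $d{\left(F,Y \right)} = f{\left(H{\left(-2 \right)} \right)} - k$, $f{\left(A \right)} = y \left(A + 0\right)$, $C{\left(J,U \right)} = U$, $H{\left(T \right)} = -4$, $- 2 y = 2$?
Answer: $0$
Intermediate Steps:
$y = -1$ ($y = \left(- \frac{1}{2}\right) 2 = -1$)
$f{\left(A \right)} = - A$ ($f{\left(A \right)} = - (A + 0) = - A$)
$k = -42$ ($k = \left(-7\right) 6 = -42$)
$o{\left(p,q \right)} = 0$ ($o{\left(p,q \right)} = -4 + 4 = 0$)
$d{\left(F,Y \right)} = 46$ ($d{\left(F,Y \right)} = \left(-1\right) \left(-4\right) - -42 = 4 + 42 = 46$)
$d{\left(-22,z{\left(C{\left(-4,4 \right)} \right)} \right)} o{\left(-2,3 \right)} = 46 \cdot 0 = 0$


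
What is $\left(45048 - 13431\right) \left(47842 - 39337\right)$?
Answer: $268902585$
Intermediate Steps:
$\left(45048 - 13431\right) \left(47842 - 39337\right) = 31617 \cdot 8505 = 268902585$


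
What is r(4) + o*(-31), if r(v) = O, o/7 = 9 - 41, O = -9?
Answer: 6935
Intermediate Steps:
o = -224 (o = 7*(9 - 41) = 7*(-32) = -224)
r(v) = -9
r(4) + o*(-31) = -9 - 224*(-31) = -9 + 6944 = 6935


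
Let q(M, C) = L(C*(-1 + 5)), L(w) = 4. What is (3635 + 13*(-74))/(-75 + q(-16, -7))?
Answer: -2673/71 ≈ -37.648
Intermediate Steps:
q(M, C) = 4
(3635 + 13*(-74))/(-75 + q(-16, -7)) = (3635 + 13*(-74))/(-75 + 4) = (3635 - 962)/(-71) = 2673*(-1/71) = -2673/71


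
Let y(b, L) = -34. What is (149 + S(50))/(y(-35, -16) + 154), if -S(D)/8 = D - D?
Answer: 149/120 ≈ 1.2417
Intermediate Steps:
S(D) = 0 (S(D) = -8*(D - D) = -8*0 = 0)
(149 + S(50))/(y(-35, -16) + 154) = (149 + 0)/(-34 + 154) = 149/120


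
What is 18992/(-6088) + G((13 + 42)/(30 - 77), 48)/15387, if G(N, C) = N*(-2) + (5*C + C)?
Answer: -1706466080/550346829 ≈ -3.1007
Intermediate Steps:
G(N, C) = -2*N + 6*C
18992/(-6088) + G((13 + 42)/(30 - 77), 48)/15387 = 18992/(-6088) + (-2*(13 + 42)/(30 - 77) + 6*48)/15387 = 18992*(-1/6088) + (-110/(-47) + 288)*(1/15387) = -2374/761 + (-110*(-1)/47 + 288)*(1/15387) = -2374/761 + (-2*(-55/47) + 288)*(1/15387) = -2374/761 + (110/47 + 288)*(1/15387) = -2374/761 + (13646/47)*(1/15387) = -2374/761 + 13646/723189 = -1706466080/550346829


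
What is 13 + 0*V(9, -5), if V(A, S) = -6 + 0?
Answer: 13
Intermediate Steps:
V(A, S) = -6
13 + 0*V(9, -5) = 13 + 0*(-6) = 13 + 0 = 13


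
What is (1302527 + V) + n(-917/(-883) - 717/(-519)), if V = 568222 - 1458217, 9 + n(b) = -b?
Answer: 63016231279/152759 ≈ 4.1252e+5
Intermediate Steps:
n(b) = -9 - b
V = -889995
(1302527 + V) + n(-917/(-883) - 717/(-519)) = (1302527 - 889995) + (-9 - (-917/(-883) - 717/(-519))) = 412532 + (-9 - (-917*(-1/883) - 717*(-1/519))) = 412532 + (-9 - (917/883 + 239/173)) = 412532 + (-9 - 1*369678/152759) = 412532 + (-9 - 369678/152759) = 412532 - 1744509/152759 = 63016231279/152759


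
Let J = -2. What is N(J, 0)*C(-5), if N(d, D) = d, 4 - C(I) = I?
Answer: -18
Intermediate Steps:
C(I) = 4 - I
N(J, 0)*C(-5) = -2*(4 - 1*(-5)) = -2*(4 + 5) = -2*9 = -18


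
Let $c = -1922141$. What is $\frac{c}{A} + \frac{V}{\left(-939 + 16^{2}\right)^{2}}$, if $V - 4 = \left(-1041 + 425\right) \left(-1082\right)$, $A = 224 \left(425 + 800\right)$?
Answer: $- \frac{713765642549}{128004581600} \approx -5.5761$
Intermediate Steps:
$A = 274400$ ($A = 224 \cdot 1225 = 274400$)
$V = 666516$ ($V = 4 + \left(-1041 + 425\right) \left(-1082\right) = 4 - -666512 = 4 + 666512 = 666516$)
$\frac{c}{A} + \frac{V}{\left(-939 + 16^{2}\right)^{2}} = - \frac{1922141}{274400} + \frac{666516}{\left(-939 + 16^{2}\right)^{2}} = \left(-1922141\right) \frac{1}{274400} + \frac{666516}{\left(-939 + 256\right)^{2}} = - \frac{1922141}{274400} + \frac{666516}{\left(-683\right)^{2}} = - \frac{1922141}{274400} + \frac{666516}{466489} = - \frac{713765642549}{128004581600}$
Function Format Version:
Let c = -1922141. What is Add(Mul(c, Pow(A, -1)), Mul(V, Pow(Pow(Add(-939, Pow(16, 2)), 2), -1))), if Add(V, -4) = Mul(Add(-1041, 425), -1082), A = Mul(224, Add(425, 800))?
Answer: Rational(-713765642549, 128004581600) ≈ -5.5761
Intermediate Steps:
A = 274400 (A = Mul(224, 1225) = 274400)
V = 666516 (V = Add(4, Mul(Add(-1041, 425), -1082)) = Add(4, Mul(-616, -1082)) = Add(4, 666512) = 666516)
Add(Mul(c, Pow(A, -1)), Mul(V, Pow(Pow(Add(-939, Pow(16, 2)), 2), -1))) = Add(Mul(-1922141, Pow(274400, -1)), Mul(666516, Pow(Pow(Add(-939, Pow(16, 2)), 2), -1))) = Add(Mul(-1922141, Rational(1, 274400)), Mul(666516, Pow(Pow(Add(-939, 256), 2), -1))) = Add(Rational(-1922141, 274400), Mul(666516, Pow(Pow(-683, 2), -1))) = Add(Rational(-1922141, 274400), Mul(666516, Pow(466489, -1))) = Add(Rational(-1922141, 274400), Mul(666516, Rational(1, 466489))) = Add(Rational(-1922141, 274400), Rational(666516, 466489)) = Rational(-713765642549, 128004581600)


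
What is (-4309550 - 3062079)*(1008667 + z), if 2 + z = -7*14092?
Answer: -6708337194209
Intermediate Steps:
z = -98646 (z = -2 - 7*14092 = -2 - 98644 = -98646)
(-4309550 - 3062079)*(1008667 + z) = (-4309550 - 3062079)*(1008667 - 98646) = -7371629*910021 = -6708337194209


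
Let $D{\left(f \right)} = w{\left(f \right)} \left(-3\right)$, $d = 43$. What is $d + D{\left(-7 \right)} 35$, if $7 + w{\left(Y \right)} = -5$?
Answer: $1303$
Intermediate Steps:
$w{\left(Y \right)} = -12$ ($w{\left(Y \right)} = -7 - 5 = -12$)
$D{\left(f \right)} = 36$ ($D{\left(f \right)} = \left(-12\right) \left(-3\right) = 36$)
$d + D{\left(-7 \right)} 35 = 43 + 36 \cdot 35 = 43 + 1260 = 1303$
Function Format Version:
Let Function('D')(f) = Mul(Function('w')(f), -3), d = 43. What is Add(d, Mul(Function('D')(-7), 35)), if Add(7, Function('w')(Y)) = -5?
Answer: 1303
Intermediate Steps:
Function('w')(Y) = -12 (Function('w')(Y) = Add(-7, -5) = -12)
Function('D')(f) = 36 (Function('D')(f) = Mul(-12, -3) = 36)
Add(d, Mul(Function('D')(-7), 35)) = Add(43, Mul(36, 35)) = Add(43, 1260) = 1303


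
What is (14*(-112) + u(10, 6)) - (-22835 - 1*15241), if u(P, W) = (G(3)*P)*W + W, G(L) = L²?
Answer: 37054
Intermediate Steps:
u(P, W) = W + 9*P*W (u(P, W) = (3²*P)*W + W = (9*P)*W + W = 9*P*W + W = W + 9*P*W)
(14*(-112) + u(10, 6)) - (-22835 - 1*15241) = (14*(-112) + 6*(1 + 9*10)) - (-22835 - 1*15241) = (-1568 + 6*(1 + 90)) - (-22835 - 15241) = (-1568 + 6*91) - 1*(-38076) = (-1568 + 546) + 38076 = -1022 + 38076 = 37054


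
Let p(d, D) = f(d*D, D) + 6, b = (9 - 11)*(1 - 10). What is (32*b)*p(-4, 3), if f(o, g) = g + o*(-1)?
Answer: 12096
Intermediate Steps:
f(o, g) = g - o
b = 18 (b = -2*(-9) = 18)
p(d, D) = 6 + D - D*d (p(d, D) = (D - d*D) + 6 = (D - D*d) + 6 = 6 + D - D*d)
(32*b)*p(-4, 3) = (32*18)*(6 + 3 - 1*3*(-4)) = 576*(6 + 3 + 12) = 576*21 = 12096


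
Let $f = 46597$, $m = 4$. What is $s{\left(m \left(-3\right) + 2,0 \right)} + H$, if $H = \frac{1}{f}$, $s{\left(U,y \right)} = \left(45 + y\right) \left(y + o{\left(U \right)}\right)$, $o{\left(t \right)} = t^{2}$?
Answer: $\frac{209686501}{46597} \approx 4500.0$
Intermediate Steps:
$s{\left(U,y \right)} = \left(45 + y\right) \left(y + U^{2}\right)$
$H = \frac{1}{46597} \approx 2.1461 \cdot 10^{-5}$
$s{\left(m \left(-3\right) + 2,0 \right)} + H = \left(0^{2} + 45 \cdot 0 + 45 \left(4 \left(-3\right) + 2\right)^{2} + 0 \left(4 \left(-3\right) + 2\right)^{2}\right) + \frac{1}{46597} = \left(0 + 0 + 45 \left(-12 + 2\right)^{2} + 0 \left(-12 + 2\right)^{2}\right) + \frac{1}{46597} = \left(0 + 0 + 45 \left(-10\right)^{2} + 0 \left(-10\right)^{2}\right) + \frac{1}{46597} = \left(0 + 0 + 45 \cdot 100 + 0 \cdot 100\right) + \frac{1}{46597} = \left(0 + 0 + 4500 + 0\right) + \frac{1}{46597} = 4500 + \frac{1}{46597} = \frac{209686501}{46597}$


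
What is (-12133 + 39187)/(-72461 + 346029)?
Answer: 13527/136784 ≈ 0.098893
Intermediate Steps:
(-12133 + 39187)/(-72461 + 346029) = 27054/273568 = 27054*(1/273568) = 13527/136784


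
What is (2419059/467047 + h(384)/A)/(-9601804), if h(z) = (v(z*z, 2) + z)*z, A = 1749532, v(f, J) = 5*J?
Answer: -1075720868325/1961441331075673804 ≈ -5.4843e-7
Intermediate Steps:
h(z) = z*(10 + z) (h(z) = (5*2 + z)*z = (10 + z)*z = z*(10 + z))
(2419059/467047 + h(384)/A)/(-9601804) = (2419059/467047 + (384*(10 + 384))/1749532)/(-9601804) = (2419059*(1/467047) + (384*394)*(1/1749532))*(-1/9601804) = (2419059/467047 + 151296*(1/1749532))*(-1/9601804) = (2419059/467047 + 37824/437383)*(-1/9601804) = (1075720868325/204278418001)*(-1/9601804) = -1075720868325/1961441331075673804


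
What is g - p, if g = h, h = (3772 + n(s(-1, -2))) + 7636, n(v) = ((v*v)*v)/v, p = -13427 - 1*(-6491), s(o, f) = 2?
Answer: 18348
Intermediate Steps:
p = -6936 (p = -13427 + 6491 = -6936)
n(v) = v² (n(v) = (v²*v)/v = v³/v = v²)
h = 11412 (h = (3772 + 2²) + 7636 = (3772 + 4) + 7636 = 3776 + 7636 = 11412)
g = 11412
g - p = 11412 - 1*(-6936) = 11412 + 6936 = 18348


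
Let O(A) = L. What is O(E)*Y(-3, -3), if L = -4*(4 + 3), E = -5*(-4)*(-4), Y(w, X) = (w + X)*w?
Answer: -504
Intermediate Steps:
Y(w, X) = w*(X + w) (Y(w, X) = (X + w)*w = w*(X + w))
E = -80 (E = 20*(-4) = -80)
L = -28 (L = -4*7 = -28)
O(A) = -28
O(E)*Y(-3, -3) = -(-84)*(-3 - 3) = -(-84)*(-6) = -28*18 = -504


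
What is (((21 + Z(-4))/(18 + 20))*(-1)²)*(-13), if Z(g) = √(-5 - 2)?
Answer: -273/38 - 13*I*√7/38 ≈ -7.1842 - 0.90513*I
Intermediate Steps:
Z(g) = I*√7 (Z(g) = √(-7) = I*√7)
(((21 + Z(-4))/(18 + 20))*(-1)²)*(-13) = (((21 + I*√7)/(18 + 20))*(-1)²)*(-13) = (((21 + I*√7)/38)*1)*(-13) = (((21 + I*√7)*(1/38))*1)*(-13) = ((21/38 + I*√7/38)*1)*(-13) = (21/38 + I*√7/38)*(-13) = -273/38 - 13*I*√7/38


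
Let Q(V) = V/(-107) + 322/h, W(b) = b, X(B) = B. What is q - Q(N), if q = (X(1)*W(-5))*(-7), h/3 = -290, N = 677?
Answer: 1940797/46545 ≈ 41.697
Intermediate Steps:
h = -870 (h = 3*(-290) = -870)
q = 35 (q = (1*(-5))*(-7) = -5*(-7) = 35)
Q(V) = -161/435 - V/107 (Q(V) = V/(-107) + 322/(-870) = V*(-1/107) + 322*(-1/870) = -V/107 - 161/435 = -161/435 - V/107)
q - Q(N) = 35 - (-161/435 - 1/107*677) = 35 - (-161/435 - 677/107) = 35 - 1*(-311722/46545) = 35 + 311722/46545 = 1940797/46545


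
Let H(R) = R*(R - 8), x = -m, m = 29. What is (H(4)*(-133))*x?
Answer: -61712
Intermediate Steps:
x = -29 (x = -1*29 = -29)
H(R) = R*(-8 + R)
(H(4)*(-133))*x = ((4*(-8 + 4))*(-133))*(-29) = ((4*(-4))*(-133))*(-29) = -16*(-133)*(-29) = 2128*(-29) = -61712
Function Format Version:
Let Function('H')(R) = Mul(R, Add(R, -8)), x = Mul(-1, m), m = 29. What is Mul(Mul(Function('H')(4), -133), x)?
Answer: -61712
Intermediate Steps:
x = -29 (x = Mul(-1, 29) = -29)
Function('H')(R) = Mul(R, Add(-8, R))
Mul(Mul(Function('H')(4), -133), x) = Mul(Mul(Mul(4, Add(-8, 4)), -133), -29) = Mul(Mul(Mul(4, -4), -133), -29) = Mul(Mul(-16, -133), -29) = Mul(2128, -29) = -61712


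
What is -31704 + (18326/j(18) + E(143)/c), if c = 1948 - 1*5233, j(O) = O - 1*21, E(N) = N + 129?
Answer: -124214882/3285 ≈ -37813.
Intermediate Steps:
E(N) = 129 + N
j(O) = -21 + O (j(O) = O - 21 = -21 + O)
c = -3285 (c = 1948 - 5233 = -3285)
-31704 + (18326/j(18) + E(143)/c) = -31704 + (18326/(-21 + 18) + (129 + 143)/(-3285)) = -31704 + (18326/(-3) + 272*(-1/3285)) = -31704 + (18326*(-⅓) - 272/3285) = -31704 + (-18326/3 - 272/3285) = -31704 - 20067242/3285 = -124214882/3285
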